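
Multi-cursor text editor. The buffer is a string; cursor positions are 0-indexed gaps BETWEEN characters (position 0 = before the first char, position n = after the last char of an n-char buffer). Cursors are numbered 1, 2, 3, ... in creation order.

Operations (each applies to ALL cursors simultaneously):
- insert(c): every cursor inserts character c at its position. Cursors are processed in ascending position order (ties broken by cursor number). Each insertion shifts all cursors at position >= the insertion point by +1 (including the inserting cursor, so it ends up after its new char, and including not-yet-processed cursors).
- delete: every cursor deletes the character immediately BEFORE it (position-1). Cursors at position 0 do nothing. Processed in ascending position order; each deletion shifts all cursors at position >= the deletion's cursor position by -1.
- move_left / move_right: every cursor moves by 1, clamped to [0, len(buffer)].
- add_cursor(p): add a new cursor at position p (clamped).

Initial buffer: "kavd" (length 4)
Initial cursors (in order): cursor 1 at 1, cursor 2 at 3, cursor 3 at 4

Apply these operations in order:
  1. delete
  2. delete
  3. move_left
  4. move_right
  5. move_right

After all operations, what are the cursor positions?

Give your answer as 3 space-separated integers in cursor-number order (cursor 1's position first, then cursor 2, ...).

Answer: 0 0 0

Derivation:
After op 1 (delete): buffer="a" (len 1), cursors c1@0 c2@1 c3@1, authorship .
After op 2 (delete): buffer="" (len 0), cursors c1@0 c2@0 c3@0, authorship 
After op 3 (move_left): buffer="" (len 0), cursors c1@0 c2@0 c3@0, authorship 
After op 4 (move_right): buffer="" (len 0), cursors c1@0 c2@0 c3@0, authorship 
After op 5 (move_right): buffer="" (len 0), cursors c1@0 c2@0 c3@0, authorship 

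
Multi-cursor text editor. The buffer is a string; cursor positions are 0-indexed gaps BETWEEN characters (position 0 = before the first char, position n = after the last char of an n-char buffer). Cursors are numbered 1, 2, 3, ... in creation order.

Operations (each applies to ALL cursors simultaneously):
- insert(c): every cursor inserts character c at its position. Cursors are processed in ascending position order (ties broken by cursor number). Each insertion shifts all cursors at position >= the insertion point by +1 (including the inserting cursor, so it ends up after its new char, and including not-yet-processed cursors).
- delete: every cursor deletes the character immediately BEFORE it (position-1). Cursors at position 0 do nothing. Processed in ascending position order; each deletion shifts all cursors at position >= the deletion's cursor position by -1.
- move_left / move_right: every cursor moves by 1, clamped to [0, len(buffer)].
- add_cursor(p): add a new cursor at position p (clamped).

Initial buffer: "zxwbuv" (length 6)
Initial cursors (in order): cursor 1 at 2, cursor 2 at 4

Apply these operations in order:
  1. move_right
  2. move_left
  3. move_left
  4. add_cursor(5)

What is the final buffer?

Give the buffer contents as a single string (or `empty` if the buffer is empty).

Answer: zxwbuv

Derivation:
After op 1 (move_right): buffer="zxwbuv" (len 6), cursors c1@3 c2@5, authorship ......
After op 2 (move_left): buffer="zxwbuv" (len 6), cursors c1@2 c2@4, authorship ......
After op 3 (move_left): buffer="zxwbuv" (len 6), cursors c1@1 c2@3, authorship ......
After op 4 (add_cursor(5)): buffer="zxwbuv" (len 6), cursors c1@1 c2@3 c3@5, authorship ......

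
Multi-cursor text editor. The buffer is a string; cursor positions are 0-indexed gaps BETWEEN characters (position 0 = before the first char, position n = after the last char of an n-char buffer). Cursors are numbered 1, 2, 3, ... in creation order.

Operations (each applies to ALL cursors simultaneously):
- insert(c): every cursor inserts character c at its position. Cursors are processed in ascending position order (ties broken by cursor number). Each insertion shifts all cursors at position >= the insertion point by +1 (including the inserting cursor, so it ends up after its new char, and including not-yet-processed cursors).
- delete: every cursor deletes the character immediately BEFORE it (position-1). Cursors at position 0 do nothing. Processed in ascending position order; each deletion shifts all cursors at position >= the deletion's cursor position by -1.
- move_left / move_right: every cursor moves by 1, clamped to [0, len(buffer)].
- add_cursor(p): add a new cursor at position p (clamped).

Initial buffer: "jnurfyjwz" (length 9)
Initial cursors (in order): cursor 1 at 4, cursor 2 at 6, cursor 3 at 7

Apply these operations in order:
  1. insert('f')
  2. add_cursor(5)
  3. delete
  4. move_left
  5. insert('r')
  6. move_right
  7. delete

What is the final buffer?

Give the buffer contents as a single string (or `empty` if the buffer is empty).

Answer: jnrfrrwz

Derivation:
After op 1 (insert('f')): buffer="jnurffyfjfwz" (len 12), cursors c1@5 c2@8 c3@10, authorship ....1..2.3..
After op 2 (add_cursor(5)): buffer="jnurffyfjfwz" (len 12), cursors c1@5 c4@5 c2@8 c3@10, authorship ....1..2.3..
After op 3 (delete): buffer="jnufyjwz" (len 8), cursors c1@3 c4@3 c2@5 c3@6, authorship ........
After op 4 (move_left): buffer="jnufyjwz" (len 8), cursors c1@2 c4@2 c2@4 c3@5, authorship ........
After op 5 (insert('r')): buffer="jnrrufryrjwz" (len 12), cursors c1@4 c4@4 c2@7 c3@9, authorship ..14..2.3...
After op 6 (move_right): buffer="jnrrufryrjwz" (len 12), cursors c1@5 c4@5 c2@8 c3@10, authorship ..14..2.3...
After op 7 (delete): buffer="jnrfrrwz" (len 8), cursors c1@3 c4@3 c2@5 c3@6, authorship ..1.23..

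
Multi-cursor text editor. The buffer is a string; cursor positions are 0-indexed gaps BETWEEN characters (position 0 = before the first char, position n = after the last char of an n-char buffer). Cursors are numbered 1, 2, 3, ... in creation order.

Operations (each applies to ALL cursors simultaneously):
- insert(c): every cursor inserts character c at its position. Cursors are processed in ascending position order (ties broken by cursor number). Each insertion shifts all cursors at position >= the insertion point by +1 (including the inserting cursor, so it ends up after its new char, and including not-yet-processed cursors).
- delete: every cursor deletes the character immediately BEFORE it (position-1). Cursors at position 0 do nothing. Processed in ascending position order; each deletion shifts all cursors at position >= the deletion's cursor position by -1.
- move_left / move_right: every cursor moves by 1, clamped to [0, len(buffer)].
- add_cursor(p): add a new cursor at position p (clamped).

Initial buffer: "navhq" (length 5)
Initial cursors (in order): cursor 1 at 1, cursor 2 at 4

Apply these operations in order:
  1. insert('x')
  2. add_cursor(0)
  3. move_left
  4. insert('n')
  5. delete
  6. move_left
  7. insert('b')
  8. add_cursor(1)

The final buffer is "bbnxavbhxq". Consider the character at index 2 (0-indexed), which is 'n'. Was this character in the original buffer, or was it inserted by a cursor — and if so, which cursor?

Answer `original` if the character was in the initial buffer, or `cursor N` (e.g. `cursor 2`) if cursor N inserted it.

After op 1 (insert('x')): buffer="nxavhxq" (len 7), cursors c1@2 c2@6, authorship .1...2.
After op 2 (add_cursor(0)): buffer="nxavhxq" (len 7), cursors c3@0 c1@2 c2@6, authorship .1...2.
After op 3 (move_left): buffer="nxavhxq" (len 7), cursors c3@0 c1@1 c2@5, authorship .1...2.
After op 4 (insert('n')): buffer="nnnxavhnxq" (len 10), cursors c3@1 c1@3 c2@8, authorship 3.11...22.
After op 5 (delete): buffer="nxavhxq" (len 7), cursors c3@0 c1@1 c2@5, authorship .1...2.
After op 6 (move_left): buffer="nxavhxq" (len 7), cursors c1@0 c3@0 c2@4, authorship .1...2.
After op 7 (insert('b')): buffer="bbnxavbhxq" (len 10), cursors c1@2 c3@2 c2@7, authorship 13.1..2.2.
After op 8 (add_cursor(1)): buffer="bbnxavbhxq" (len 10), cursors c4@1 c1@2 c3@2 c2@7, authorship 13.1..2.2.
Authorship (.=original, N=cursor N): 1 3 . 1 . . 2 . 2 .
Index 2: author = original

Answer: original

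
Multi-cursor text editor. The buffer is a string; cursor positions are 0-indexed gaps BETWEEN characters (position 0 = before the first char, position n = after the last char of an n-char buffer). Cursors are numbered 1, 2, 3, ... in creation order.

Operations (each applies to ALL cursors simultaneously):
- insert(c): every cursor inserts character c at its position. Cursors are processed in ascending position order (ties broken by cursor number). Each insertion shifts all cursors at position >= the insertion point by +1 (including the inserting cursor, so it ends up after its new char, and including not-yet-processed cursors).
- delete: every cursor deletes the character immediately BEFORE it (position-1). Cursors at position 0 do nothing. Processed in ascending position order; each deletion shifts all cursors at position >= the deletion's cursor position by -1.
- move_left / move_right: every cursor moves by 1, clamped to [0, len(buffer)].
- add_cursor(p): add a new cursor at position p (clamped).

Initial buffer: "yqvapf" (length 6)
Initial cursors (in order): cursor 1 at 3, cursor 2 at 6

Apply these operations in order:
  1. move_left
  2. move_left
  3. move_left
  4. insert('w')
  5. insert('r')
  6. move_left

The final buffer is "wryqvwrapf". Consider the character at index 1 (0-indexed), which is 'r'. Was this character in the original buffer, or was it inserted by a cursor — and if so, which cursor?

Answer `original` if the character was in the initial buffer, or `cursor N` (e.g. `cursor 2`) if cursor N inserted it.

Answer: cursor 1

Derivation:
After op 1 (move_left): buffer="yqvapf" (len 6), cursors c1@2 c2@5, authorship ......
After op 2 (move_left): buffer="yqvapf" (len 6), cursors c1@1 c2@4, authorship ......
After op 3 (move_left): buffer="yqvapf" (len 6), cursors c1@0 c2@3, authorship ......
After op 4 (insert('w')): buffer="wyqvwapf" (len 8), cursors c1@1 c2@5, authorship 1...2...
After op 5 (insert('r')): buffer="wryqvwrapf" (len 10), cursors c1@2 c2@7, authorship 11...22...
After op 6 (move_left): buffer="wryqvwrapf" (len 10), cursors c1@1 c2@6, authorship 11...22...
Authorship (.=original, N=cursor N): 1 1 . . . 2 2 . . .
Index 1: author = 1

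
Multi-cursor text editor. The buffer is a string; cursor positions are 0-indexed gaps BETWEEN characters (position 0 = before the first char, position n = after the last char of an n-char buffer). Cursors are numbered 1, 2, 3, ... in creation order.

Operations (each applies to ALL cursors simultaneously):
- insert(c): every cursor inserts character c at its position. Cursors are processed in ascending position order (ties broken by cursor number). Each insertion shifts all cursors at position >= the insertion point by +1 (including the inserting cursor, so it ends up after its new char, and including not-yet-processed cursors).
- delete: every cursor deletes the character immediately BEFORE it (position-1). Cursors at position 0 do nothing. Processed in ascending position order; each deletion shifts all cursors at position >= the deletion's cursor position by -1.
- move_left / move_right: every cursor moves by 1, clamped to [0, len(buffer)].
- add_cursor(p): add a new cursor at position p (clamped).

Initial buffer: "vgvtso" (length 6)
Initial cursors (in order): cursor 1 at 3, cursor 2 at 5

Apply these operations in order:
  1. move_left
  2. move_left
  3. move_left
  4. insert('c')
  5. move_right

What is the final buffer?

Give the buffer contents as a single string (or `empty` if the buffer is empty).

Answer: cvgcvtso

Derivation:
After op 1 (move_left): buffer="vgvtso" (len 6), cursors c1@2 c2@4, authorship ......
After op 2 (move_left): buffer="vgvtso" (len 6), cursors c1@1 c2@3, authorship ......
After op 3 (move_left): buffer="vgvtso" (len 6), cursors c1@0 c2@2, authorship ......
After op 4 (insert('c')): buffer="cvgcvtso" (len 8), cursors c1@1 c2@4, authorship 1..2....
After op 5 (move_right): buffer="cvgcvtso" (len 8), cursors c1@2 c2@5, authorship 1..2....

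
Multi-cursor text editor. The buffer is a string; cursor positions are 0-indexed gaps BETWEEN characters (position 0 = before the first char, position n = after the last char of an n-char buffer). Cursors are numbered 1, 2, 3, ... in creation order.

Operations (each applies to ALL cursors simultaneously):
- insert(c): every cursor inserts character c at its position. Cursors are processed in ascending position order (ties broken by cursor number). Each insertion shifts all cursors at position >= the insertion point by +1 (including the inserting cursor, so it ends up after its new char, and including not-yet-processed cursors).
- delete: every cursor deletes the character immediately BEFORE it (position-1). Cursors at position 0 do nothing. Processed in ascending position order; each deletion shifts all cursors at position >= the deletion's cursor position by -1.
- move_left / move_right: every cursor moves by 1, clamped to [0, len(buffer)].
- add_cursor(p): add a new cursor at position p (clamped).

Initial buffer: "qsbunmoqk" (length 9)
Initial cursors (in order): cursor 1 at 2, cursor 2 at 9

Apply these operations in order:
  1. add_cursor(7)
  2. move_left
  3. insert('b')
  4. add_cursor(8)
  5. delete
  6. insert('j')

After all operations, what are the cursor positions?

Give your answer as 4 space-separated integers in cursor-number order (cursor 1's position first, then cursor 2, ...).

After op 1 (add_cursor(7)): buffer="qsbunmoqk" (len 9), cursors c1@2 c3@7 c2@9, authorship .........
After op 2 (move_left): buffer="qsbunmoqk" (len 9), cursors c1@1 c3@6 c2@8, authorship .........
After op 3 (insert('b')): buffer="qbsbunmboqbk" (len 12), cursors c1@2 c3@8 c2@11, authorship .1.....3..2.
After op 4 (add_cursor(8)): buffer="qbsbunmboqbk" (len 12), cursors c1@2 c3@8 c4@8 c2@11, authorship .1.....3..2.
After op 5 (delete): buffer="qsbunoqk" (len 8), cursors c1@1 c3@5 c4@5 c2@7, authorship ........
After op 6 (insert('j')): buffer="qjsbunjjoqjk" (len 12), cursors c1@2 c3@8 c4@8 c2@11, authorship .1....34..2.

Answer: 2 11 8 8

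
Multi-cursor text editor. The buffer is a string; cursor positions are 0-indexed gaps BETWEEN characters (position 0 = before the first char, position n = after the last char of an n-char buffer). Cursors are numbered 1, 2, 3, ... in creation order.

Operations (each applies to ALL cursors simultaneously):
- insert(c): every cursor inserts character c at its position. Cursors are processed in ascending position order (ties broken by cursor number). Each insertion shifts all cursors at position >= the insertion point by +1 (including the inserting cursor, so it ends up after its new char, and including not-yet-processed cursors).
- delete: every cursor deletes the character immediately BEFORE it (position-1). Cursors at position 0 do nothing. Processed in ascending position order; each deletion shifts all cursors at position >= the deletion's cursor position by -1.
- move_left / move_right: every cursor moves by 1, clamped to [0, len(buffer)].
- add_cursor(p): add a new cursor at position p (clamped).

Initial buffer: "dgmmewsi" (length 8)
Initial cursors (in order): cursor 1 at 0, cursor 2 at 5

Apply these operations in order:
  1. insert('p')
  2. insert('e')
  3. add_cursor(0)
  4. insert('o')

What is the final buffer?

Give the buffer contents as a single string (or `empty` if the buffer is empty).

Answer: opeodgmmepeowsi

Derivation:
After op 1 (insert('p')): buffer="pdgmmepwsi" (len 10), cursors c1@1 c2@7, authorship 1.....2...
After op 2 (insert('e')): buffer="pedgmmepewsi" (len 12), cursors c1@2 c2@9, authorship 11.....22...
After op 3 (add_cursor(0)): buffer="pedgmmepewsi" (len 12), cursors c3@0 c1@2 c2@9, authorship 11.....22...
After op 4 (insert('o')): buffer="opeodgmmepeowsi" (len 15), cursors c3@1 c1@4 c2@12, authorship 3111.....222...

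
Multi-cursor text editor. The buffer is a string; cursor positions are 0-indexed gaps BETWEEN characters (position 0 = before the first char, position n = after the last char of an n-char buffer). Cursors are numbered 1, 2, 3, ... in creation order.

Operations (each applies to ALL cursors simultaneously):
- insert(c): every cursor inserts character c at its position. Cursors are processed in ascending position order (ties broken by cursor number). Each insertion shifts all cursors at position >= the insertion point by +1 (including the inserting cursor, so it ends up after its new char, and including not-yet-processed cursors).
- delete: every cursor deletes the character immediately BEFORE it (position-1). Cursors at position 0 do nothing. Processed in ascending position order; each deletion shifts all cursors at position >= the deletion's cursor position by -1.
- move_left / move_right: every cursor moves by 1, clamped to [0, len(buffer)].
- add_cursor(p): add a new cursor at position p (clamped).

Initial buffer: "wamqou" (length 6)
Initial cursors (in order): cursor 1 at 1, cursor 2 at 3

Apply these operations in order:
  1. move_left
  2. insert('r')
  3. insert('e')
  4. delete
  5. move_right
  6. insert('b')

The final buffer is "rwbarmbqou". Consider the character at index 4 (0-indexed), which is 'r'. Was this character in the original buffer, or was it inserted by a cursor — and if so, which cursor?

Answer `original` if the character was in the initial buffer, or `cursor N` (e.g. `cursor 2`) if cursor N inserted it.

After op 1 (move_left): buffer="wamqou" (len 6), cursors c1@0 c2@2, authorship ......
After op 2 (insert('r')): buffer="rwarmqou" (len 8), cursors c1@1 c2@4, authorship 1..2....
After op 3 (insert('e')): buffer="rewaremqou" (len 10), cursors c1@2 c2@6, authorship 11..22....
After op 4 (delete): buffer="rwarmqou" (len 8), cursors c1@1 c2@4, authorship 1..2....
After op 5 (move_right): buffer="rwarmqou" (len 8), cursors c1@2 c2@5, authorship 1..2....
After op 6 (insert('b')): buffer="rwbarmbqou" (len 10), cursors c1@3 c2@7, authorship 1.1.2.2...
Authorship (.=original, N=cursor N): 1 . 1 . 2 . 2 . . .
Index 4: author = 2

Answer: cursor 2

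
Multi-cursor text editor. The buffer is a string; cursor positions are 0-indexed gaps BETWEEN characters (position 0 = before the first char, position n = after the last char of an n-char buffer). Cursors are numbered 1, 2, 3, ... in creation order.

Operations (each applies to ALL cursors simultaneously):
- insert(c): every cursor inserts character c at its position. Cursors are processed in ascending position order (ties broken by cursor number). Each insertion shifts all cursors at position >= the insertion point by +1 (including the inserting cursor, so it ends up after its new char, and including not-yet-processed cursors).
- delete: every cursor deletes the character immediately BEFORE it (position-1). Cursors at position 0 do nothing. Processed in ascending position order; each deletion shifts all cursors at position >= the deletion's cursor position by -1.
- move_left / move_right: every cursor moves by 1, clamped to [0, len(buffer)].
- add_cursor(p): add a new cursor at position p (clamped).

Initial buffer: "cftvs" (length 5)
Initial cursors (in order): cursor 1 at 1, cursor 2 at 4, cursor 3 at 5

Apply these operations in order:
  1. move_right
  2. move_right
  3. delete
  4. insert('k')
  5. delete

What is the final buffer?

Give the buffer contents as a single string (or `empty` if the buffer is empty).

After op 1 (move_right): buffer="cftvs" (len 5), cursors c1@2 c2@5 c3@5, authorship .....
After op 2 (move_right): buffer="cftvs" (len 5), cursors c1@3 c2@5 c3@5, authorship .....
After op 3 (delete): buffer="cf" (len 2), cursors c1@2 c2@2 c3@2, authorship ..
After op 4 (insert('k')): buffer="cfkkk" (len 5), cursors c1@5 c2@5 c3@5, authorship ..123
After op 5 (delete): buffer="cf" (len 2), cursors c1@2 c2@2 c3@2, authorship ..

Answer: cf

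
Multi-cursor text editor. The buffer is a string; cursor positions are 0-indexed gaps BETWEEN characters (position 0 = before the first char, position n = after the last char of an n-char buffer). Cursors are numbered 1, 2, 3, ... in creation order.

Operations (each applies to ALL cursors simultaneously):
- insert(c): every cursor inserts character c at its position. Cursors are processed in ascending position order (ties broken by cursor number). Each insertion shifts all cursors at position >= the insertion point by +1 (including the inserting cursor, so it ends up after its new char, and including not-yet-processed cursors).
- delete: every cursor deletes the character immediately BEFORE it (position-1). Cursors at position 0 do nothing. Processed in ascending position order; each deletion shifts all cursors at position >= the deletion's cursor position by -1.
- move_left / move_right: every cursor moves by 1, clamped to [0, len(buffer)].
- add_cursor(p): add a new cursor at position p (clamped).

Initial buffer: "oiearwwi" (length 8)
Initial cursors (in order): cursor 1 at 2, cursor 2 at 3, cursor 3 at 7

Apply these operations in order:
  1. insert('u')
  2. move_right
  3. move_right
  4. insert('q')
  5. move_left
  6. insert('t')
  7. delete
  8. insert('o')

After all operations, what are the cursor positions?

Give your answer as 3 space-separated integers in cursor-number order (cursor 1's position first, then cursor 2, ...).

After op 1 (insert('u')): buffer="oiueuarwwui" (len 11), cursors c1@3 c2@5 c3@10, authorship ..1.2....3.
After op 2 (move_right): buffer="oiueuarwwui" (len 11), cursors c1@4 c2@6 c3@11, authorship ..1.2....3.
After op 3 (move_right): buffer="oiueuarwwui" (len 11), cursors c1@5 c2@7 c3@11, authorship ..1.2....3.
After op 4 (insert('q')): buffer="oiueuqarqwwuiq" (len 14), cursors c1@6 c2@9 c3@14, authorship ..1.21..2..3.3
After op 5 (move_left): buffer="oiueuqarqwwuiq" (len 14), cursors c1@5 c2@8 c3@13, authorship ..1.21..2..3.3
After op 6 (insert('t')): buffer="oiueutqartqwwuitq" (len 17), cursors c1@6 c2@10 c3@16, authorship ..1.211..22..3.33
After op 7 (delete): buffer="oiueuqarqwwuiq" (len 14), cursors c1@5 c2@8 c3@13, authorship ..1.21..2..3.3
After op 8 (insert('o')): buffer="oiueuoqaroqwwuioq" (len 17), cursors c1@6 c2@10 c3@16, authorship ..1.211..22..3.33

Answer: 6 10 16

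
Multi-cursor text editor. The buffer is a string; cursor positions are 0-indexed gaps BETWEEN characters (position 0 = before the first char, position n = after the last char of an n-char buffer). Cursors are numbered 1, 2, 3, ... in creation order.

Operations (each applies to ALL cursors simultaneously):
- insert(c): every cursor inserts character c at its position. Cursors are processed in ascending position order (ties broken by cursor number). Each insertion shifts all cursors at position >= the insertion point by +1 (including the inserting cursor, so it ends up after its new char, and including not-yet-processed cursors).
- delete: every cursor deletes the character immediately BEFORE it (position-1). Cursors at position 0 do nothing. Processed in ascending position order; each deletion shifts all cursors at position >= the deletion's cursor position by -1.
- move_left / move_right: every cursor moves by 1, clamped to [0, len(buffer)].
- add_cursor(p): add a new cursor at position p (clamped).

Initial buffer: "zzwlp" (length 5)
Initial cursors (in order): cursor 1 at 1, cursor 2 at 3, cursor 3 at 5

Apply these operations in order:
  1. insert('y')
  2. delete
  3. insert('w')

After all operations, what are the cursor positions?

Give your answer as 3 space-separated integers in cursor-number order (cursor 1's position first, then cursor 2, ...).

After op 1 (insert('y')): buffer="zyzwylpy" (len 8), cursors c1@2 c2@5 c3@8, authorship .1..2..3
After op 2 (delete): buffer="zzwlp" (len 5), cursors c1@1 c2@3 c3@5, authorship .....
After op 3 (insert('w')): buffer="zwzwwlpw" (len 8), cursors c1@2 c2@5 c3@8, authorship .1..2..3

Answer: 2 5 8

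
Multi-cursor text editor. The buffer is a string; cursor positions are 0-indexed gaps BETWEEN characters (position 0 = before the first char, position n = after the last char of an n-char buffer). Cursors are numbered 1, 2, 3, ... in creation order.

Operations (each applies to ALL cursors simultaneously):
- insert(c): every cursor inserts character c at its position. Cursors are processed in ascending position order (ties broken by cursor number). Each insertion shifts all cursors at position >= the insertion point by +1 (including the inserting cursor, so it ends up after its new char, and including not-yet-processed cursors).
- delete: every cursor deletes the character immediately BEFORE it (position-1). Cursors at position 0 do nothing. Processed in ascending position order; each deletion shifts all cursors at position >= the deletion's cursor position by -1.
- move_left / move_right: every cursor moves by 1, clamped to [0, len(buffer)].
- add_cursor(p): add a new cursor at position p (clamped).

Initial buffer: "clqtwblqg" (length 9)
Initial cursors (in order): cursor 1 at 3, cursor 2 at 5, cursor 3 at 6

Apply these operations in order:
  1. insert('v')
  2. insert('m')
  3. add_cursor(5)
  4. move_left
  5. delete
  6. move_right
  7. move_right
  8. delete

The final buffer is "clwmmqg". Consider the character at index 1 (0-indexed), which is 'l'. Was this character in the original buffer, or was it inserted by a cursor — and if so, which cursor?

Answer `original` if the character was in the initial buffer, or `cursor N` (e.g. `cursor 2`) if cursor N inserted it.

Answer: original

Derivation:
After op 1 (insert('v')): buffer="clqvtwvbvlqg" (len 12), cursors c1@4 c2@7 c3@9, authorship ...1..2.3...
After op 2 (insert('m')): buffer="clqvmtwvmbvmlqg" (len 15), cursors c1@5 c2@9 c3@12, authorship ...11..22.33...
After op 3 (add_cursor(5)): buffer="clqvmtwvmbvmlqg" (len 15), cursors c1@5 c4@5 c2@9 c3@12, authorship ...11..22.33...
After op 4 (move_left): buffer="clqvmtwvmbvmlqg" (len 15), cursors c1@4 c4@4 c2@8 c3@11, authorship ...11..22.33...
After op 5 (delete): buffer="clmtwmbmlqg" (len 11), cursors c1@2 c4@2 c2@5 c3@7, authorship ..1..2.3...
After op 6 (move_right): buffer="clmtwmbmlqg" (len 11), cursors c1@3 c4@3 c2@6 c3@8, authorship ..1..2.3...
After op 7 (move_right): buffer="clmtwmbmlqg" (len 11), cursors c1@4 c4@4 c2@7 c3@9, authorship ..1..2.3...
After op 8 (delete): buffer="clwmmqg" (len 7), cursors c1@2 c4@2 c2@4 c3@5, authorship ...23..
Authorship (.=original, N=cursor N): . . . 2 3 . .
Index 1: author = original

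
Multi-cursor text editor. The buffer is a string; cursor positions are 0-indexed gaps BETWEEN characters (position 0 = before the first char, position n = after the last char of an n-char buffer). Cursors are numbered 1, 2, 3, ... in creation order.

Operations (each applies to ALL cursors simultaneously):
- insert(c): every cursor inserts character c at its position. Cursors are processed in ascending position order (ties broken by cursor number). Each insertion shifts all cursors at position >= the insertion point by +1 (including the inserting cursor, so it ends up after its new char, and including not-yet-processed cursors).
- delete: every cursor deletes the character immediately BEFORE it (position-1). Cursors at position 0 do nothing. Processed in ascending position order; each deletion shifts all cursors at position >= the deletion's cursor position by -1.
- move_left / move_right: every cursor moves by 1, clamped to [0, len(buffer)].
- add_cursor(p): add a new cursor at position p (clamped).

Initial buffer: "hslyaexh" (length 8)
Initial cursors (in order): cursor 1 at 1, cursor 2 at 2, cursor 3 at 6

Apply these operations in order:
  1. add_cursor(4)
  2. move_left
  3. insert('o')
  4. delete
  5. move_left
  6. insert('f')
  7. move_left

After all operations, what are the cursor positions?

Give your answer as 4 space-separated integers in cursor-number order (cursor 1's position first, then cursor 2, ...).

After op 1 (add_cursor(4)): buffer="hslyaexh" (len 8), cursors c1@1 c2@2 c4@4 c3@6, authorship ........
After op 2 (move_left): buffer="hslyaexh" (len 8), cursors c1@0 c2@1 c4@3 c3@5, authorship ........
After op 3 (insert('o')): buffer="ohosloyaoexh" (len 12), cursors c1@1 c2@3 c4@6 c3@9, authorship 1.2..4..3...
After op 4 (delete): buffer="hslyaexh" (len 8), cursors c1@0 c2@1 c4@3 c3@5, authorship ........
After op 5 (move_left): buffer="hslyaexh" (len 8), cursors c1@0 c2@0 c4@2 c3@4, authorship ........
After op 6 (insert('f')): buffer="ffhsflyfaexh" (len 12), cursors c1@2 c2@2 c4@5 c3@8, authorship 12..4..3....
After op 7 (move_left): buffer="ffhsflyfaexh" (len 12), cursors c1@1 c2@1 c4@4 c3@7, authorship 12..4..3....

Answer: 1 1 7 4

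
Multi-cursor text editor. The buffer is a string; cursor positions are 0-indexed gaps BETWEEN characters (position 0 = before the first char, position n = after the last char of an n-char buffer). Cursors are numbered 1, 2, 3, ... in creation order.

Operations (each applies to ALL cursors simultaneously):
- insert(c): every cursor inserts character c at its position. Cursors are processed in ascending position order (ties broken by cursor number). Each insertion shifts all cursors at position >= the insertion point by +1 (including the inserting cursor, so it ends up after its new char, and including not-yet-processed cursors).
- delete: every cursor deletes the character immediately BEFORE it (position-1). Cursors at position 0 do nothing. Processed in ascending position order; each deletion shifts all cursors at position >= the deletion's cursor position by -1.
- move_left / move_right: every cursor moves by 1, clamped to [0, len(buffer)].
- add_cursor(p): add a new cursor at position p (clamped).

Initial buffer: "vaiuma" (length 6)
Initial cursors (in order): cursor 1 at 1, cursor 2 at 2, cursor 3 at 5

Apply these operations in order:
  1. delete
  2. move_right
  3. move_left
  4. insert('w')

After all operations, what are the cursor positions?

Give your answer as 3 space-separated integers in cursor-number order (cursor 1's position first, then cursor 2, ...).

Answer: 2 2 5

Derivation:
After op 1 (delete): buffer="iua" (len 3), cursors c1@0 c2@0 c3@2, authorship ...
After op 2 (move_right): buffer="iua" (len 3), cursors c1@1 c2@1 c3@3, authorship ...
After op 3 (move_left): buffer="iua" (len 3), cursors c1@0 c2@0 c3@2, authorship ...
After op 4 (insert('w')): buffer="wwiuwa" (len 6), cursors c1@2 c2@2 c3@5, authorship 12..3.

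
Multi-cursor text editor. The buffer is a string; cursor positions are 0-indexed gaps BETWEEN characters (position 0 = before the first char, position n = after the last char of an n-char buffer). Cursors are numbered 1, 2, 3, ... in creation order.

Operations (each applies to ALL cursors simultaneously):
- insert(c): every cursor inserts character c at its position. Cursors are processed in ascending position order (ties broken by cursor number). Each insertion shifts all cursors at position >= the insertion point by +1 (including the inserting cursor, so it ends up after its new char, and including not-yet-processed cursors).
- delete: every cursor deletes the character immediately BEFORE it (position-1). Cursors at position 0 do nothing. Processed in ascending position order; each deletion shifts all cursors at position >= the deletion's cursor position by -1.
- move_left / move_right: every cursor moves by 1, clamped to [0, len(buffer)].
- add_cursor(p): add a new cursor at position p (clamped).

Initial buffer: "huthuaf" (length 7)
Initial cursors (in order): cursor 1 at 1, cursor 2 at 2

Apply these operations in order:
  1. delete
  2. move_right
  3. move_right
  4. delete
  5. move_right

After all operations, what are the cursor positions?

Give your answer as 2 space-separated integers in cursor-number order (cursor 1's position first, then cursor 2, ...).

Answer: 1 1

Derivation:
After op 1 (delete): buffer="thuaf" (len 5), cursors c1@0 c2@0, authorship .....
After op 2 (move_right): buffer="thuaf" (len 5), cursors c1@1 c2@1, authorship .....
After op 3 (move_right): buffer="thuaf" (len 5), cursors c1@2 c2@2, authorship .....
After op 4 (delete): buffer="uaf" (len 3), cursors c1@0 c2@0, authorship ...
After op 5 (move_right): buffer="uaf" (len 3), cursors c1@1 c2@1, authorship ...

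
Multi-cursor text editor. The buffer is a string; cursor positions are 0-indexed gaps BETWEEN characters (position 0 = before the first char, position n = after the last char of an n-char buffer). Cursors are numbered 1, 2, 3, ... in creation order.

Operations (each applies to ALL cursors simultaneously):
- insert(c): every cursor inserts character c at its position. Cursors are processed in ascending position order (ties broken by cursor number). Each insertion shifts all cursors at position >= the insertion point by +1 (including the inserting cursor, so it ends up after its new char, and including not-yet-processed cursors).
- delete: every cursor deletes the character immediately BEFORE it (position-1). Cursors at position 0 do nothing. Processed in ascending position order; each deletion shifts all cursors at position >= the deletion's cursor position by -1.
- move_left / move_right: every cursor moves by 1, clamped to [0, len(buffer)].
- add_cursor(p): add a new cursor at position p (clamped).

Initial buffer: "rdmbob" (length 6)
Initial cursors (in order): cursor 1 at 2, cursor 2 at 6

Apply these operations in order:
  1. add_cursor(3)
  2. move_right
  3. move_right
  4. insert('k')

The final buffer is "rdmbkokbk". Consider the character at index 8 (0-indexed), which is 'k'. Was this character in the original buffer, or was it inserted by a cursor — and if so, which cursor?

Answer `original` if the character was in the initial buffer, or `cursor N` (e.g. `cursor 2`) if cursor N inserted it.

After op 1 (add_cursor(3)): buffer="rdmbob" (len 6), cursors c1@2 c3@3 c2@6, authorship ......
After op 2 (move_right): buffer="rdmbob" (len 6), cursors c1@3 c3@4 c2@6, authorship ......
After op 3 (move_right): buffer="rdmbob" (len 6), cursors c1@4 c3@5 c2@6, authorship ......
After op 4 (insert('k')): buffer="rdmbkokbk" (len 9), cursors c1@5 c3@7 c2@9, authorship ....1.3.2
Authorship (.=original, N=cursor N): . . . . 1 . 3 . 2
Index 8: author = 2

Answer: cursor 2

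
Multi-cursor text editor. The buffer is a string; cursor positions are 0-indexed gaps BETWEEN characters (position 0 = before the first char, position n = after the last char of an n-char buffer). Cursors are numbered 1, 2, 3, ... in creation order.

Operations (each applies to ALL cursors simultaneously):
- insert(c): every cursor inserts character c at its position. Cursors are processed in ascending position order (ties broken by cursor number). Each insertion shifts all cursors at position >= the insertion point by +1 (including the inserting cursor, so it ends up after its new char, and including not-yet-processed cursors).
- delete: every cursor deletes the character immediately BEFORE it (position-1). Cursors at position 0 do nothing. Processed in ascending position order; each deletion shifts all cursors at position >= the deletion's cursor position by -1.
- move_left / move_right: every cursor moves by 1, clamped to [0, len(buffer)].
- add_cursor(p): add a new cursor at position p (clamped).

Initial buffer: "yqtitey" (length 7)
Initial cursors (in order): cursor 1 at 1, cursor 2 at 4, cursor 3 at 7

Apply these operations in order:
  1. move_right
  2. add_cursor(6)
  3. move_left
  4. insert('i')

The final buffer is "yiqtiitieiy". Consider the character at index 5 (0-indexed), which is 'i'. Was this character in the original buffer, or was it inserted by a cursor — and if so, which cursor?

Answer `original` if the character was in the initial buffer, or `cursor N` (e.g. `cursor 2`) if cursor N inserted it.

After op 1 (move_right): buffer="yqtitey" (len 7), cursors c1@2 c2@5 c3@7, authorship .......
After op 2 (add_cursor(6)): buffer="yqtitey" (len 7), cursors c1@2 c2@5 c4@6 c3@7, authorship .......
After op 3 (move_left): buffer="yqtitey" (len 7), cursors c1@1 c2@4 c4@5 c3@6, authorship .......
After op 4 (insert('i')): buffer="yiqtiitieiy" (len 11), cursors c1@2 c2@6 c4@8 c3@10, authorship .1...2.4.3.
Authorship (.=original, N=cursor N): . 1 . . . 2 . 4 . 3 .
Index 5: author = 2

Answer: cursor 2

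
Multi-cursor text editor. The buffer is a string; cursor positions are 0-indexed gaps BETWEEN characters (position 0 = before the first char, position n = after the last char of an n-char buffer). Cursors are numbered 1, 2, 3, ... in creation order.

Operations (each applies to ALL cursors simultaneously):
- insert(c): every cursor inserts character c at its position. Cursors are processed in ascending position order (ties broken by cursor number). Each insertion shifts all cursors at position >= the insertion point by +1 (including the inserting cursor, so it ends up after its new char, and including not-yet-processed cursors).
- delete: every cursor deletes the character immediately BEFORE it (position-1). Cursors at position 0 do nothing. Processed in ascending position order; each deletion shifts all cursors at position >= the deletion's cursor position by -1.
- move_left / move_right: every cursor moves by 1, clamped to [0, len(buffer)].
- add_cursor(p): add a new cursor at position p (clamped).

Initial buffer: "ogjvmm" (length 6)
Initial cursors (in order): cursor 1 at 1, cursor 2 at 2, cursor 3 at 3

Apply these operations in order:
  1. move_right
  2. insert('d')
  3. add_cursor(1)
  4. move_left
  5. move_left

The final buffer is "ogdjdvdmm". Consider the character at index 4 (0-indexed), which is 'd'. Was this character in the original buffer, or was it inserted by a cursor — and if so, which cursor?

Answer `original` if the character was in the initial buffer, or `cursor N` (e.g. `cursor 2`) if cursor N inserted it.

After op 1 (move_right): buffer="ogjvmm" (len 6), cursors c1@2 c2@3 c3@4, authorship ......
After op 2 (insert('d')): buffer="ogdjdvdmm" (len 9), cursors c1@3 c2@5 c3@7, authorship ..1.2.3..
After op 3 (add_cursor(1)): buffer="ogdjdvdmm" (len 9), cursors c4@1 c1@3 c2@5 c3@7, authorship ..1.2.3..
After op 4 (move_left): buffer="ogdjdvdmm" (len 9), cursors c4@0 c1@2 c2@4 c3@6, authorship ..1.2.3..
After op 5 (move_left): buffer="ogdjdvdmm" (len 9), cursors c4@0 c1@1 c2@3 c3@5, authorship ..1.2.3..
Authorship (.=original, N=cursor N): . . 1 . 2 . 3 . .
Index 4: author = 2

Answer: cursor 2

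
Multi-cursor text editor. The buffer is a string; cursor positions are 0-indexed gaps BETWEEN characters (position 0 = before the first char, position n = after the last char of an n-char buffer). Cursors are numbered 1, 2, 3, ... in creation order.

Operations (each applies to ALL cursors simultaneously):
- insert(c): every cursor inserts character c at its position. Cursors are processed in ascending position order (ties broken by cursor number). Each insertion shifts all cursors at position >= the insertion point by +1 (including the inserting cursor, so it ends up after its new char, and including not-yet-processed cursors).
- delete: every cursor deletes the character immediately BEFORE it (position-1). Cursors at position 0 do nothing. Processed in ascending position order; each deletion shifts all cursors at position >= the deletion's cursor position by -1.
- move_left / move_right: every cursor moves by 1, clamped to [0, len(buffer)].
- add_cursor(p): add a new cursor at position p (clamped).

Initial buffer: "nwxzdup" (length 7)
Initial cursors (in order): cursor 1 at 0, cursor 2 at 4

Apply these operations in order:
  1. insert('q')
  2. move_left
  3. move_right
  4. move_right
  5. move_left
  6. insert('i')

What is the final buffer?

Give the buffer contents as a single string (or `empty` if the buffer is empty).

After op 1 (insert('q')): buffer="qnwxzqdup" (len 9), cursors c1@1 c2@6, authorship 1....2...
After op 2 (move_left): buffer="qnwxzqdup" (len 9), cursors c1@0 c2@5, authorship 1....2...
After op 3 (move_right): buffer="qnwxzqdup" (len 9), cursors c1@1 c2@6, authorship 1....2...
After op 4 (move_right): buffer="qnwxzqdup" (len 9), cursors c1@2 c2@7, authorship 1....2...
After op 5 (move_left): buffer="qnwxzqdup" (len 9), cursors c1@1 c2@6, authorship 1....2...
After op 6 (insert('i')): buffer="qinwxzqidup" (len 11), cursors c1@2 c2@8, authorship 11....22...

Answer: qinwxzqidup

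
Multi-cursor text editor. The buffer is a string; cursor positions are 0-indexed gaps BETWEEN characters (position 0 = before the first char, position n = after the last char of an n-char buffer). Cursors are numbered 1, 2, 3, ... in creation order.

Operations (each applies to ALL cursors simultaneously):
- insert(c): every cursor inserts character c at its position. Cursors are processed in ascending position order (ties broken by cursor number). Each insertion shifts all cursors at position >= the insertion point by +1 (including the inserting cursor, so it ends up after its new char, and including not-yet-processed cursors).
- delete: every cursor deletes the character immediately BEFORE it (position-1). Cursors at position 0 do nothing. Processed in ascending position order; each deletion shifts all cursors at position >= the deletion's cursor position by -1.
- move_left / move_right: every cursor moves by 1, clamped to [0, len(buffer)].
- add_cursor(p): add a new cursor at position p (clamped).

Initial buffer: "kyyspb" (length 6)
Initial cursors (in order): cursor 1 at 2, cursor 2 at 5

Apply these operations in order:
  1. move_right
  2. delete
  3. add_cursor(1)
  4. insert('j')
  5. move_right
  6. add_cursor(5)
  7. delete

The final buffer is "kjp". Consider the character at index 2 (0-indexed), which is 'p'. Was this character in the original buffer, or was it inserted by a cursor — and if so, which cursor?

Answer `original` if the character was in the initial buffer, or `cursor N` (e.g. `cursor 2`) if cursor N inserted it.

After op 1 (move_right): buffer="kyyspb" (len 6), cursors c1@3 c2@6, authorship ......
After op 2 (delete): buffer="kysp" (len 4), cursors c1@2 c2@4, authorship ....
After op 3 (add_cursor(1)): buffer="kysp" (len 4), cursors c3@1 c1@2 c2@4, authorship ....
After op 4 (insert('j')): buffer="kjyjspj" (len 7), cursors c3@2 c1@4 c2@7, authorship .3.1..2
After op 5 (move_right): buffer="kjyjspj" (len 7), cursors c3@3 c1@5 c2@7, authorship .3.1..2
After op 6 (add_cursor(5)): buffer="kjyjspj" (len 7), cursors c3@3 c1@5 c4@5 c2@7, authorship .3.1..2
After op 7 (delete): buffer="kjp" (len 3), cursors c1@2 c3@2 c4@2 c2@3, authorship .3.
Authorship (.=original, N=cursor N): . 3 .
Index 2: author = original

Answer: original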